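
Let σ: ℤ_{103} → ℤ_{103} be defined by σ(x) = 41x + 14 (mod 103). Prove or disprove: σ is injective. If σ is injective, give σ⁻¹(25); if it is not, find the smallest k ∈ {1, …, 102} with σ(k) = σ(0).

Suppose σ(s) = σ(t) in ℤ_{103}. Then 41s + 14 ≡ 41t + 14 (mod 103), thus 41(s − t) ≡ 0 (mod 103).
Since gcd(41, 103) = 1, 41 is invertible modulo 103, thus s − t ≡ 0 (mod 103), i.e. s = t.
So σ is injective.
We now compute 41⁻¹ mod 103 explicitly. Euclid's algorithm: 103 = 2·41 + 21, 41 = 1·21 + 20, 21 = 1·20 + 1; back-substituting gives 1 = 98·41 − 39·103, so 41⁻¹ ≡ 98 (mod 103).
Since σ is injective, we find σ⁻¹(25): we need 41x ≡ 25 − 14 ≡ 11 (mod 103). Using 41⁻¹ = 98: x ≡ 98·11 = 1078 = 10·103 + 48, so x = 48.
Check: σ(48) = 41·48 + 14 = 1982 = 19·103 + 25 ≡ 25 (mod 103).

48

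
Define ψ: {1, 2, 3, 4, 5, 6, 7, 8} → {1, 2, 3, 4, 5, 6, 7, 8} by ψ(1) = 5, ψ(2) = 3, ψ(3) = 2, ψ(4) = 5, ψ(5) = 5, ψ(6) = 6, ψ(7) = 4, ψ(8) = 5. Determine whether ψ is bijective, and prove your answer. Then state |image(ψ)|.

5

ψ(1) = 5 = ψ(4) with 1 ≠ 4, so ψ is not injective, hence not bijective.
The image of ψ is {2, 3, 4, 5, 6}, which has 5 elements.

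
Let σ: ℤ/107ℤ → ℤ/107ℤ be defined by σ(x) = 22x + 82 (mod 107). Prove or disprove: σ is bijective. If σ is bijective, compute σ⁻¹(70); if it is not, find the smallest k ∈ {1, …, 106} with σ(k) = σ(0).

Recall: σ is injective if σ(u) = σ(v) implies u = v.
If σ(u) = σ(v), then 22u ≡ 22v (mod 107). Because gcd(22, 107) = 1, we may cancel 22 to get u ≡ v (mod 107).
We now compute 22⁻¹ mod 107 explicitly. Euclid's algorithm: 107 = 4·22 + 19, 22 = 1·19 + 3, 19 = 6·3 + 1; back-substituting gives 1 = 73·22 − 15·107, so 22⁻¹ ≡ 73 (mod 107).
Then y ↦ 73(y − 82) is a two-sided inverse to σ, so every y ∈ ℤ/107ℤ has a preimage.
Thus σ is bijective.
Since σ is bijective, we compute σ⁻¹(70): solve 22x + 82 ≡ 70 (mod 107), i.e. 22x ≡ 95 (mod 107).
Multiplying by 22⁻¹ = 73 gives x ≡ 73·95 = 6935 = 64·107 + 87 ≡ 87 (mod 107).
Check: σ(87) = 22·87 + 82 = 1996 = 18·107 + 70 ≡ 70 (mod 107).

87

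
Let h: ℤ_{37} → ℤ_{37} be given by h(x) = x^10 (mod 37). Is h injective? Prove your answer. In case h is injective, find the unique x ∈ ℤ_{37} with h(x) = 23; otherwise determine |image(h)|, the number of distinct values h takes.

h(18): Repeated squaring mod 37: 18^1 ≡ 18, 18^2 ≡ 18² = 324 ≡ 28, 18^4 ≡ 28² = 784 ≡ 7, 18^8 ≡ 7² = 49 ≡ 12. Since 10 = 8 + 2, 18^10 ≡ 12·28: 12·28 = 336 ≡ 3. So 18^10 ≡ 3 (mod 37).
h(19): Repeated squaring mod 37: 19^1 ≡ 19, 19^2 ≡ 19² = 361 ≡ 28, 19^4 ≡ 28² = 784 ≡ 7, 19^8 ≡ 7² = 49 ≡ 12. Since 10 = 8 + 2, 19^10 ≡ 12·28: 12·28 = 336 ≡ 3. So 19^10 ≡ 3 (mod 37).
So h(18) = h(19) = 3 while 18 ≠ 19, hence h is not injective.
Since h is not injective, we determine |image(h)|. Computing x^10 mod 37 for each x (by repeated squaring, reducing mod 37 at every step), the values h(0), h(1), …, h(36) are: 0, 1, 25, 34, 33, 30, 36, 7, 11, 9, 10, 26, 12, 4, 27, 21, 16, 28, 3, 3, 28, 16, 21, 27, 4, 12, 26, 10, 9, 11, 7, 36, 30, 33, 34, 25, 1.
The distinct values are {0, 1, 3, 4, 7, 9, 10, 11, 12, 16, 21, 25, 26, 27, 28, 30, 33, 34, 36}; there are 19 of them.

19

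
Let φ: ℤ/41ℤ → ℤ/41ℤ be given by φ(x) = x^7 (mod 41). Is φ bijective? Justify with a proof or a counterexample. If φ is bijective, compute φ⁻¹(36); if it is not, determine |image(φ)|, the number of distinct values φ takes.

39

Since 41 is prime, the nonzero elements of ℤ/41ℤ form a cyclic group of order 40.
As gcd(7, 40) = 1, raising to the 7th power is a bijection on this group: if u^7 ≡ v^7 then (uv^{−1})^7 = 1, and the only element of order dividing gcd(7, 40) = 1 is 1, so u = v.
With φ(0) = 0 this makes φ injective on all of ℤ/41ℤ, hence bijective (finite equal-size domain and codomain). In particular φ is bijective.
Since φ is bijective, we find the preimage of 36. The inverse of x ↦ x^7 on (ℤ/41ℤ)^× is x ↦ x^23, because 7·23 = 161 = 4·40 + 1 ≡ 1 (mod 40) and x^{40} = 1 for x ≠ 0 (Fermat). So φ⁻¹(36) = 36^23 mod 41.
Repeated squaring mod 41: 36^1 ≡ 36, 36^2 ≡ 36² = 1296 ≡ 25, 36^4 ≡ 25² = 625 ≡ 10, 36^8 ≡ 10² = 100 ≡ 18, 36^16 ≡ 18² = 324 ≡ 37. Since 23 = 16 + 4 + 2 + 1, 36^23 ≡ 37·10·25·36: 37·10 = 370 ≡ 1, then 1·25 = 25, then 25·36 = 900 ≡ 39. So 36^23 ≡ 39 (mod 41).
Hence φ⁻¹(36) = 39.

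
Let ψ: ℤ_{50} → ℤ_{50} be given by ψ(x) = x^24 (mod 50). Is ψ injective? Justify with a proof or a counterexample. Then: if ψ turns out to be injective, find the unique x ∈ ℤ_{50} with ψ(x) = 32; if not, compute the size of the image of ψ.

ψ(1) = 1^24 = 1.
ψ(7): Repeated squaring mod 50: 7^1 ≡ 7, 7^2 ≡ 7² = 49, 7^4 ≡ 49² = 2401 ≡ 1, 7^8 ≡ 1² = 1, 7^16 ≡ 1² = 1. Since 24 = 16 + 8, 7^24 ≡ 1·1: 1·1 = 1. So 7^24 ≡ 1 (mod 50).
So ψ(1) = ψ(7) = 1 while 1 ≠ 7, hence ψ is not injective.
Since ψ is not injective, we determine |image(ψ)|. Computing x^24 mod 50 for each x (by repeated squaring, reducing mod 50 at every step), the values ψ(0), ψ(1), …, ψ(49) are: 0, 1, 16, 31, 6, 25, 46, 1, 46, 11, 0, 41, 36, 11, 16, 25, 36, 21, 26, 21, 0, 31, 6, 41, 26, 25, 26, 41, 6, 31, 0, 21, 26, 21, 36, 25, 16, 11, 36, 41, 0, 11, 46, 1, 46, 25, 6, 31, 16, 1.
The distinct values are {0, 1, 6, 11, 16, 21, 25, 26, 31, 36, 41, 46}; there are 12 of them.

12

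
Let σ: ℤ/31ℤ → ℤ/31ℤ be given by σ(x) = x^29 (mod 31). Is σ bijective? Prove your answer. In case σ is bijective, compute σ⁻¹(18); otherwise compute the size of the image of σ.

19

Since 31 is prime, the nonzero elements of ℤ/31ℤ form a cyclic group of order 30.
As gcd(29, 30) = 1, raising to the 29th power is a bijection on this group: if s^29 ≡ t^29 then (st^{−1})^29 = 1, and the only element of order dividing gcd(29, 30) = 1 is 1, so s = t.
With σ(0) = 0 this makes σ injective on all of ℤ/31ℤ, hence bijective (finite equal-size domain and codomain). In particular σ is bijective.
Since σ is bijective, we find the preimage of 18. The inverse of x ↦ x^29 on (ℤ/31ℤ)^× is x ↦ x^29, because 29·29 = 841 = 28·30 + 1 ≡ 1 (mod 30) and x^{30} = 1 for x ≠ 0 (Fermat). So σ⁻¹(18) = 18^29 mod 31.
Repeated squaring mod 31: 18^1 ≡ 18, 18^2 ≡ 18² = 324 ≡ 14, 18^4 ≡ 14² = 196 ≡ 10, 18^8 ≡ 10² = 100 ≡ 7, 18^16 ≡ 7² = 49 ≡ 18. Since 29 = 16 + 8 + 4 + 1, 18^29 ≡ 18·7·10·18: 18·7 = 126 ≡ 2, then 2·10 = 20, then 20·18 = 360 ≡ 19. So 18^29 ≡ 19 (mod 31).
Hence σ⁻¹(18) = 19.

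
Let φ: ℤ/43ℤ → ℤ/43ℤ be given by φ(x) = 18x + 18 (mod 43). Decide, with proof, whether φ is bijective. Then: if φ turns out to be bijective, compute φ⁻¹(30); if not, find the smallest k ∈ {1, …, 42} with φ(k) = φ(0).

15

By definition, injectivity means: for all s, t in the domain, φ(s) = φ(t) implies s = t.
If φ(s) = φ(t), then 18s ≡ 18t (mod 43). Because gcd(18, 43) = 1, we may cancel 18 to get s ≡ t (mod 43).
We now compute 18⁻¹ mod 43 explicitly. Euclid's algorithm: 43 = 2·18 + 7, 18 = 2·7 + 4, 7 = 1·4 + 3, 4 = 1·3 + 1; back-substituting gives 1 = 12·18 − 5·43, so 18⁻¹ ≡ 12 (mod 43).
Then y ↦ 12(y − 18) is a two-sided inverse to φ, so every y ∈ ℤ/43ℤ has a preimage.
Thus φ is bijective.
Since φ is bijective, we find φ⁻¹(30): we need 18x ≡ 30 − 18 ≡ 12 (mod 43). Using 18⁻¹ = 12: x ≡ 12·12 = 144 = 3·43 + 15, so x = 15.
Check: φ(15) = 18·15 + 18 = 288 = 6·43 + 30 ≡ 30 (mod 43).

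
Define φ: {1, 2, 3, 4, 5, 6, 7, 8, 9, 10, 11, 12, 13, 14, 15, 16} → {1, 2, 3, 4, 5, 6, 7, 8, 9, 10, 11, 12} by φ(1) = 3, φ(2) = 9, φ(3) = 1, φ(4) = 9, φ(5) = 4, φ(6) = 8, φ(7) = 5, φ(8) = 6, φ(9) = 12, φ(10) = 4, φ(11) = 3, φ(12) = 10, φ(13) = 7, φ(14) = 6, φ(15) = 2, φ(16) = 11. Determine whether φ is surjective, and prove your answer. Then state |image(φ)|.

Every element of the codomain has a preimage: 1 = φ(3), 2 = φ(15), 3 = φ(1), 4 = φ(5), 5 = φ(7), 6 = φ(8), 7 = φ(13), 8 = φ(6), 9 = φ(2), 10 = φ(12), 11 = φ(16), 12 = φ(9).
So φ is surjective.
The image of φ is {1, 2, 3, 4, 5, 6, 7, 8, 9, 10, 11, 12}, which has 12 elements.

12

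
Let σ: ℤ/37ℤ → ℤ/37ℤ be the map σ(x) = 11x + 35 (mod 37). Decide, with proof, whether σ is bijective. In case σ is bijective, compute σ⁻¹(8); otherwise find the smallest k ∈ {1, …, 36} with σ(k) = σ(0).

11

Recall that injectivity means: for all s, t in the domain, σ(s) = σ(t) implies s = t.
Suppose σ(s) = σ(t) in ℤ/37ℤ. Then 11s + 35 ≡ 11t + 35 (mod 37), thus 11(s − t) ≡ 0 (mod 37).
Since gcd(11, 37) = 1, 11 is invertible modulo 37, thus s − t ≡ 0 (mod 37), i.e. s = t.
We now compute 11⁻¹ mod 37 explicitly. Euclid's algorithm: 37 = 3·11 + 4, 11 = 2·4 + 3, 4 = 1·3 + 1; back-substituting gives 1 = 27·11 − 8·37, so 11⁻¹ ≡ 27 (mod 37).
Then y ↦ 27(y − 35) is a two-sided inverse to σ, so every y ∈ ℤ/37ℤ has a preimage.
Thus σ is bijective.
Since σ is bijective, we find σ⁻¹(8): we need 11x ≡ 8 − 35 ≡ 10 (mod 37). Using 11⁻¹ = 27: x ≡ 27·10 = 270 = 7·37 + 11, so x = 11.
Check: σ(11) = 11·11 + 35 = 156 = 4·37 + 8 ≡ 8 (mod 37).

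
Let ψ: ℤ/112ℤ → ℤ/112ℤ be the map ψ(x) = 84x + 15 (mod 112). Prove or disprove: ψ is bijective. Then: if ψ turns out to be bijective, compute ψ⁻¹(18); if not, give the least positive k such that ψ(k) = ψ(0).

Recall: injectivity means: for all a, b in the domain, ψ(a) = ψ(b) implies a = b.
We have gcd(84, 112) = 28 > 1. Taking a = 0 and b = 4: ψ(0) = 15 and ψ(4) = 84·4 + 15 = 351 ≡ 15 (mod 112).
So ψ(0) = ψ(4) while 0 ≠ 4, hence ψ is not injective, hence not bijective.
Since ψ is not bijective, we find the least positive k with ψ(k) = ψ(0): this means 84k ≡ 0 (mod 112), i.e. 112 ∣ 84k. Since gcd(84, 112) = 28, dividing through by 28 this holds exactly when 4 ∣ 3k, and as gcd(3, 4) = 1, exactly when 4 ∣ k.
The smallest positive such k is 4.

4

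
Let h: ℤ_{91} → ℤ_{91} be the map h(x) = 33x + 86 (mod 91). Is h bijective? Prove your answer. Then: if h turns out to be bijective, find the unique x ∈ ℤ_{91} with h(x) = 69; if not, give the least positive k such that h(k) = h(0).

5

Recall: injectivity means: for all s, t in the domain, h(s) = h(t) implies s = t.
If h(s) = h(t), then 33s ≡ 33t (mod 91). Because gcd(33, 91) = 1, we may cancel 33 to get s ≡ t (mod 91).
We now compute 33⁻¹ mod 91 explicitly. Euclid's algorithm: 91 = 2·33 + 25, 33 = 1·25 + 8, 25 = 3·8 + 1; back-substituting gives 1 = 80·33 − 29·91, so 33⁻¹ ≡ 80 (mod 91).
Then y ↦ 80(y − 86) is a two-sided inverse to h, so every y ∈ ℤ_{91} has a preimage.
Thus h is bijective.
Since h is bijective, we compute h⁻¹(69): solve 33x + 86 ≡ 69 (mod 91), i.e. 33x ≡ 74 (mod 91).
Multiplying by 33⁻¹ = 80 gives x ≡ 80·74 = 5920 = 65·91 + 5 ≡ 5 (mod 91).
Check: h(5) = 33·5 + 86 = 251 = 2·91 + 69 ≡ 69 (mod 91).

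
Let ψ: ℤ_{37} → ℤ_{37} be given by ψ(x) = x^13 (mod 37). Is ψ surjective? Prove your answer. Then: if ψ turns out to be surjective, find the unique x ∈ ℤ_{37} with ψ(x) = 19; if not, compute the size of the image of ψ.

13

Since 37 is prime, the nonzero elements of ℤ_{37} form a cyclic group of order 36.
As gcd(13, 36) = 1, raising to the 13th power is a bijection on this group: if s^13 ≡ t^13 then (st^{−1})^13 = 1, and the only element of order dividing gcd(13, 36) = 1 is 1, so s = t.
With ψ(0) = 0 this makes ψ injective on all of ℤ_{37}, hence bijective (finite equal-size domain and codomain). In particular ψ is surjective.
Since ψ is surjective, we find the preimage of 19. The inverse of x ↦ x^13 on (ℤ_{37})^× is x ↦ x^25, because 13·25 = 325 = 9·36 + 1 ≡ 1 (mod 36) and x^{36} = 1 for x ≠ 0 (Fermat). So ψ⁻¹(19) = 19^25 mod 37.
Repeated squaring mod 37: 19^1 ≡ 19, 19^2 ≡ 19² = 361 ≡ 28, 19^4 ≡ 28² = 784 ≡ 7, 19^8 ≡ 7² = 49 ≡ 12, 19^16 ≡ 12² = 144 ≡ 33. Since 25 = 16 + 8 + 1, 19^25 ≡ 33·12·19: 33·12 = 396 ≡ 26, then 26·19 = 494 ≡ 13. So 19^25 ≡ 13 (mod 37).
Hence ψ⁻¹(19) = 13.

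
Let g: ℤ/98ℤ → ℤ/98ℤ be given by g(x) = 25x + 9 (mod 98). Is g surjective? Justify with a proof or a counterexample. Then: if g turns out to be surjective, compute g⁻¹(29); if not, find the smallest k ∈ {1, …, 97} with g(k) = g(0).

40

Since gcd(25, 98) = 1, 25 is invertible modulo 98. Euclid's algorithm: 98 = 3·25 + 23, 25 = 1·23 + 2, 23 = 11·2 + 1; back-substituting gives 1 = 51·25 − 13·98, so 25⁻¹ ≡ 51 (mod 98).
Then y ↦ 51(y − 9) is a two-sided inverse to g, so every y ∈ ℤ/98ℤ has a preimage.
Therefore g is surjective.
Since g is surjective, we compute g⁻¹(29): solve 25x + 9 ≡ 29 (mod 98), i.e. 25x ≡ 20 (mod 98).
Multiplying by 25⁻¹ = 51 gives x ≡ 51·20 = 1020 = 10·98 + 40 ≡ 40 (mod 98).
Check: g(40) = 25·40 + 9 = 1009 = 10·98 + 29 ≡ 29 (mod 98).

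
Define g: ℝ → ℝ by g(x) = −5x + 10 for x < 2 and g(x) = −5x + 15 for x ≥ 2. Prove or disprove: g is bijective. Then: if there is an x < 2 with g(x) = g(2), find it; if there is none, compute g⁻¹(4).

1

Both pieces are strictly decreasing (slopes −5 and −5), so each is injective on its own interval.
The left piece maps (−∞, 2) onto (0, ∞); the right piece maps [2, ∞) onto (−∞, 5].
These images overlap. In particular g(2) = 5 (right piece), and solving −5x + 10 = 5 on the left piece gives x = 1 < 2.
So g(1) = g(2) with 1 ≠ 2, and g is not injective, hence not bijective. This x = 1 is the requested value below 2.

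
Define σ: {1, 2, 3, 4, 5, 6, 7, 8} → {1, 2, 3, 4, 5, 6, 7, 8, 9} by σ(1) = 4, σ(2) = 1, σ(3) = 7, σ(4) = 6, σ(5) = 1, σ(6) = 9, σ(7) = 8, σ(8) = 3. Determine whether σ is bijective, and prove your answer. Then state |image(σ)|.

7

σ(2) = 1 = σ(5) with 2 ≠ 5, so σ is not injective, hence not bijective.
The image of σ is {1, 3, 4, 6, 7, 8, 9}, which has 7 elements.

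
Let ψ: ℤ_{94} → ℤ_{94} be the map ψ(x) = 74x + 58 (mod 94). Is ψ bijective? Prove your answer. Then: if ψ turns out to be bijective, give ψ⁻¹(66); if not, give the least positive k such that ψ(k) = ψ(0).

By definition, ψ is injective if ψ(u) = ψ(v) implies u = v.
We have gcd(74, 94) = 2 > 1. Taking u = 0 and v = 47: ψ(0) = 58 and ψ(47) = 74·47 + 58 = 3536 ≡ 58 (mod 94).
So ψ(0) = ψ(47) while 0 ≠ 47, therefore ψ is not injective, hence not bijective.
Since ψ is not bijective, we find the least positive k with ψ(k) = ψ(0): this means 74k ≡ 0 (mod 94), i.e. 94 ∣ 74k. Since gcd(74, 94) = 2, dividing through by 2 this holds exactly when 47 ∣ 37k, and as gcd(37, 47) = 1, exactly when 47 ∣ k.
The smallest positive such k is 47.

47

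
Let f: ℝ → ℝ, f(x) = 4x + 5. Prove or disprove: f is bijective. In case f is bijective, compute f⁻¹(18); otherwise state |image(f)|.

13/4

Recall: f is injective when f(a) = f(b) forces a = b.
Suppose f(a) = f(b). Then 4a + 5 = 4b + 5, hence 4a = 4b, so a = b.
For any y ∈ ℝ, x = (y − 5)/4 satisfies f(x) = y.
Hence f is bijective.
Since f is bijective, we compute f⁻¹(18) = (18 − 5)/4 = 13/4.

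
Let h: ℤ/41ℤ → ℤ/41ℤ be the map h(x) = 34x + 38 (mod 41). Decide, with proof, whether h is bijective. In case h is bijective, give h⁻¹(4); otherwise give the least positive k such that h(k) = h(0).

Recall that h is injective when h(u) = h(v) forces u = v.
Suppose h(u) = h(v) in ℤ/41ℤ. Then 34u + 38 ≡ 34v + 38 (mod 41), thus 34(u − v) ≡ 0 (mod 41).
Since gcd(34, 41) = 1, 34 is invertible modulo 41, hence u − v ≡ 0 (mod 41), i.e. u = v.
We now compute 34⁻¹ mod 41 explicitly. Euclid's algorithm: 41 = 1·34 + 7, 34 = 4·7 + 6, 7 = 1·6 + 1; back-substituting gives 1 = 35·34 − 29·41, so 34⁻¹ ≡ 35 (mod 41).
Then y ↦ 35(y − 38) is a two-sided inverse to h, so every y ∈ ℤ/41ℤ has a preimage.
Hence h is bijective.
Since h is bijective, we compute h⁻¹(4): solve 34x + 38 ≡ 4 (mod 41), i.e. 34x ≡ 7 (mod 41).
Multiplying by 34⁻¹ = 35 gives x ≡ 35·7 = 245 = 5·41 + 40 ≡ 40 (mod 41).
Check: h(40) = 34·40 + 38 = 1398 = 34·41 + 4 ≡ 4 (mod 41).

40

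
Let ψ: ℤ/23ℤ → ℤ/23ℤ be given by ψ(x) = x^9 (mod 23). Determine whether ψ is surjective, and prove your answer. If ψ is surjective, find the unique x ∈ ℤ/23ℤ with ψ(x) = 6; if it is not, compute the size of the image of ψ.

2

Since 23 is prime, the nonzero elements of ℤ/23ℤ form a cyclic group of order 22.
As gcd(9, 22) = 1, raising to the 9th power is a bijection on this group: if a^9 ≡ b^9 then (ab^{−1})^9 = 1, and the only element of order dividing gcd(9, 22) = 1 is 1, so a = b.
With ψ(0) = 0 this makes ψ injective on all of ℤ/23ℤ, hence bijective (finite equal-size domain and codomain). In particular ψ is surjective.
Since ψ is surjective, we find the preimage of 6. The inverse of x ↦ x^9 on (ℤ/23ℤ)^× is x ↦ x^5, because 9·5 = 45 = 2·22 + 1 ≡ 1 (mod 22) and x^{22} = 1 for x ≠ 0 (Fermat). So ψ⁻¹(6) = 6^5 mod 23.
Repeated squaring mod 23: 6^1 ≡ 6, 6^2 ≡ 6² = 36 ≡ 13, 6^4 ≡ 13² = 169 ≡ 8. Since 5 = 4 + 1, 6^5 ≡ 8·6: 8·6 = 48 ≡ 2. So 6^5 ≡ 2 (mod 23).
Hence ψ⁻¹(6) = 2.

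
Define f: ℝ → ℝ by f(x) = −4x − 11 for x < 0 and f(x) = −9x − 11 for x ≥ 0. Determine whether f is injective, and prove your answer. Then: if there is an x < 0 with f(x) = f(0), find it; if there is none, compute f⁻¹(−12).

1/9

Both pieces are strictly decreasing (slopes −4 and −9), so each is injective on its own interval.
The left piece maps (−∞, 0) onto (−11, ∞); the right piece maps [0, ∞) onto (−∞, −11].
These images are disjoint, so no value is attained by both pieces. Thus f is injective.
Because the two images are disjoint, no x < 0 has f(x) = f(0), so we compute f⁻¹(−12): −12 lies in (−∞, −11], so solve −9x − 11 = −12: x = (−12 + 11)/(−9) = 1/9.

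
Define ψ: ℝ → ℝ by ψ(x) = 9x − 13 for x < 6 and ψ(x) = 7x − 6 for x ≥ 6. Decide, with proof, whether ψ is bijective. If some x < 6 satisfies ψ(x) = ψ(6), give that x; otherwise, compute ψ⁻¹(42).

Both pieces are strictly increasing (slopes 9 and 7), so each is injective on its own interval.
The left piece maps (−∞, 6) onto (−∞, 41); the right piece maps [6, ∞) onto [36, ∞).
These images overlap. In particular ψ(6) = 36 (right piece), and solving 9x − 13 = 36 on the left piece gives x = 49/9 < 6.
So ψ(49/9) = ψ(6) with 49/9 ≠ 6, and ψ is not injective, hence not bijective. This x = 49/9 is the requested value below 6.

49/9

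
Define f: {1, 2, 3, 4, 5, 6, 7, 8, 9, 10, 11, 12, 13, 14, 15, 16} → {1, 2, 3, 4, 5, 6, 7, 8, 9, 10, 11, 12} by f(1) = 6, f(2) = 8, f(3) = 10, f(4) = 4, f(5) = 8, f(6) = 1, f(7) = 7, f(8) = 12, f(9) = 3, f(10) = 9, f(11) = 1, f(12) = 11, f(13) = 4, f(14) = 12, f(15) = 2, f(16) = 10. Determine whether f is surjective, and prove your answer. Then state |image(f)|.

11

No element maps to 5, so f is not surjective.
The image of f is {1, 2, 3, 4, 6, 7, 8, 9, 10, 11, 12}, which has 11 elements.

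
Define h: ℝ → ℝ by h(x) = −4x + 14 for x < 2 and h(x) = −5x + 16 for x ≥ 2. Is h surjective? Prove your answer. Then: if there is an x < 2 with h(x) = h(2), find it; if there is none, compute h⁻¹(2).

Both pieces are strictly decreasing (slopes −4 and −5), so each is injective on its own interval.
The left piece maps (−∞, 2) onto (6, ∞); the right piece maps [2, ∞) onto (−∞, 6].
These images together cover ℝ, so h is surjective.
Because the two images are disjoint, no x < 2 has h(x) = h(2), so we compute h⁻¹(2): 2 lies in (−∞, 6], so solve −5x + 16 = 2: x = (2 − 16)/(−5) = 14/5.

14/5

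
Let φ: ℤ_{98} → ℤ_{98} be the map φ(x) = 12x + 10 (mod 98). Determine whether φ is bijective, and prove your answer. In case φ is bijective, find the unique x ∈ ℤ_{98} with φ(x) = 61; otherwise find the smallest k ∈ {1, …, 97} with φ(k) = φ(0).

49

We have gcd(12, 98) = 2 > 1. Taking a = 0 and b = 49: φ(0) = 10 and φ(49) = 12·49 + 10 = 598 ≡ 10 (mod 98).
So φ(0) = φ(49) while 0 ≠ 49, thus φ is not injective, hence not bijective.
Since φ is not bijective, we find the least positive k with φ(k) = φ(0): this means 12k ≡ 0 (mod 98), i.e. 98 ∣ 12k. Since gcd(12, 98) = 2, dividing through by 2 this holds exactly when 49 ∣ 6k, and as gcd(6, 49) = 1, exactly when 49 ∣ k.
The smallest positive such k is 49.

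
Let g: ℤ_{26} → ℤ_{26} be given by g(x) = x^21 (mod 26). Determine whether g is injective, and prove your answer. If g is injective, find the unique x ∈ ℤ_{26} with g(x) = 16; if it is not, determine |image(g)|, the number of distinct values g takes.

g(1) = 1^21 = 1.
g(3): Repeated squaring mod 26: 3^1 ≡ 3, 3^2 ≡ 3² = 9, 3^4 ≡ 9² = 81 ≡ 3, 3^8 ≡ 3² = 9, 3^16 ≡ 9² = 81 ≡ 3. Since 21 = 16 + 4 + 1, 3^21 ≡ 3·3·3: 3·3 = 9, then 9·3 = 27 ≡ 1. So 3^21 ≡ 1 (mod 26).
So g(1) = g(3) = 1 while 1 ≠ 3, hence g is not injective.
Since g is not injective, we determine |image(g)|. Computing x^21 mod 26 for each x (by repeated squaring, reducing mod 26 at every step), the values g(0), g(1), …, g(25) are: 0, 1, 18, 1, 12, 5, 18, 21, 8, 1, 12, 21, 12, 13, 14, 5, 14, 25, 18, 5, 8, 21, 14, 25, 8, 25.
The distinct values are {0, 1, 5, 8, 12, 13, 14, 18, 21, 25}; there are 10 of them.

10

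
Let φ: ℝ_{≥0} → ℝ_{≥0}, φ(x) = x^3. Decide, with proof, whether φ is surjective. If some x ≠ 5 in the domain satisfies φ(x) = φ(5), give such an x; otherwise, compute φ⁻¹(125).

For any y ∈ ℝ_{≥0}, x = y^{1/3} ∈ ℝ_{≥0} gives φ(x) = y, so φ is surjective.
Since x ↦ x^3 is strictly increasing on ℝ_{≥0}, it is injective there, so no x ≠ 5 in the domain has φ(x) = φ(5). We therefore compute φ⁻¹(125) = 125^{1/3} = 5 (indeed 5^3 = 125).

5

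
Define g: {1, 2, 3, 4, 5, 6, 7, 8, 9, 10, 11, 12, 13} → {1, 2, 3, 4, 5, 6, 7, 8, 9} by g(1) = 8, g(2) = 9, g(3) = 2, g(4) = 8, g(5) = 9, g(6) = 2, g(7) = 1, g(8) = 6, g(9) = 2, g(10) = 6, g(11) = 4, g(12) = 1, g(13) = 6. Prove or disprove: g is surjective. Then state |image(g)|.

6

No element maps to 3, so g is not surjective.
The image of g is {1, 2, 4, 6, 8, 9}, which has 6 elements.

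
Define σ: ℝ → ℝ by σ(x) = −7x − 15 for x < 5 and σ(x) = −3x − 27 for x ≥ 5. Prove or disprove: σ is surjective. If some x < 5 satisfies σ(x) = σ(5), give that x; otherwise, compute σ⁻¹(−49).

Both pieces are strictly decreasing (slopes −7 and −3), so each is injective on its own interval.
The left piece maps (−∞, 5) onto (−50, ∞); the right piece maps [5, ∞) onto (−∞, −42].
The union (−50, ∞) ∪ (−∞, −42] covers ℝ, so σ is surjective.
For the follow-up: the images overlap, so an x < 5 with σ(x) = σ(5) exists. σ(5) = −42; solving −7x − 15 = −42 for x < 5 gives x = (−42 + 15)/(−7) = 27/7.

27/7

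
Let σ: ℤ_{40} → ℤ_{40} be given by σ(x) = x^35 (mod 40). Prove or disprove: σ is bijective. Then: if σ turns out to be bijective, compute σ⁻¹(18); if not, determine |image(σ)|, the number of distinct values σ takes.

σ(0) = 0^35 = 0.
σ(10): Repeated squaring mod 40: 10^1 ≡ 10, 10^2 ≡ 10² = 100 ≡ 20, 10^4 ≡ 20² = 400 ≡ 0, 10^8 ≡ 0² = 0, 10^16 ≡ 0² = 0, 10^32 ≡ 0² = 0. Since 35 = 32 + 2 + 1, 10^35 ≡ 0·20·10: 0·20 = 0, then 0·10 = 0. So 10^35 ≡ 0 (mod 40).
So σ(0) = σ(10) = 0 while 0 ≠ 10, hence σ is not injective, hence not bijective.
Since σ is not bijective, we determine |image(σ)|. Computing x^35 mod 40 for each x (by repeated squaring, reducing mod 40 at every step), the values σ(0), σ(1), …, σ(39) are: 0, 1, 8, 27, 24, 5, 16, 23, 32, 9, 0, 11, 8, 37, 24, 15, 16, 33, 32, 19, 0, 21, 8, 7, 24, 25, 16, 3, 32, 29, 0, 31, 8, 17, 24, 35, 16, 13, 32, 39.
The distinct values are {0, 1, 3, 5, 7, 8, 9, 11, 13, 15, 16, 17, 19, 21, 23, 24, 25, 27, 29, 31, 32, 33, 35, 37, 39}; there are 25 of them.

25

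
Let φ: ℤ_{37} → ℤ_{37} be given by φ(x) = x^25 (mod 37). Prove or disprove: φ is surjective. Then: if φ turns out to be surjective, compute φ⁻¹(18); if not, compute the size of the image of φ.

Since 37 is prime, the nonzero elements of ℤ_{37} form a cyclic group of order 36.
As gcd(25, 36) = 1, raising to the 25th power is a bijection on this group: if s^25 ≡ t^25 then (st^{−1})^25 = 1, and the only element of order dividing gcd(25, 36) = 1 is 1, so s = t.
With φ(0) = 0 this makes φ injective on all of ℤ_{37}, hence bijective (finite equal-size domain and codomain). In particular φ is surjective.
Since φ is surjective, we find the preimage of 18. The inverse of x ↦ x^25 on (ℤ_{37})^× is x ↦ x^13, because 25·13 = 325 = 9·36 + 1 ≡ 1 (mod 36) and x^{36} = 1 for x ≠ 0 (Fermat). So φ⁻¹(18) = 18^13 mod 37.
Repeated squaring mod 37: 18^1 ≡ 18, 18^2 ≡ 18² = 324 ≡ 28, 18^4 ≡ 28² = 784 ≡ 7, 18^8 ≡ 7² = 49 ≡ 12. Since 13 = 8 + 4 + 1, 18^13 ≡ 12·7·18: 12·7 = 84 ≡ 10, then 10·18 = 180 ≡ 32. So 18^13 ≡ 32 (mod 37).
Hence φ⁻¹(18) = 32.

32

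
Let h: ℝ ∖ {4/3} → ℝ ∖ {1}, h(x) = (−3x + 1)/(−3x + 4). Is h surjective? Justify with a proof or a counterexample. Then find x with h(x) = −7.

29/24

For any y ≠ 1, solving y(−3x + 4) = −3x + 1 for x gives a well-defined x ≠ 4/3. So h is surjective.
Solving h(x) = −7: cross-multiplying gives −3x + 1 = −7(−3x + 4), which rearranges to −24x = −29, so x = 29/24.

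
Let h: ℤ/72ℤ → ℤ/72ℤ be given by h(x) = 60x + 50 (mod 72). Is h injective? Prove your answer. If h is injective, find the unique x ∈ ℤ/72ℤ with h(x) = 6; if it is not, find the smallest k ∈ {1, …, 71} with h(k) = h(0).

6

We have gcd(60, 72) = 12 > 1. Taking u = 0 and v = 6: h(0) = 50 and h(6) = 60·6 + 50 = 410 ≡ 50 (mod 72).
So h(0) = h(6) while 0 ≠ 6, hence h is not injective.
Since h is not injective, we find the least positive k with h(k) = h(0): this means 60k ≡ 0 (mod 72), i.e. 72 ∣ 60k. Since gcd(60, 72) = 12, dividing through by 12 this holds exactly when 6 ∣ 5k, and as gcd(5, 6) = 1, exactly when 6 ∣ k.
The smallest positive such k is 6.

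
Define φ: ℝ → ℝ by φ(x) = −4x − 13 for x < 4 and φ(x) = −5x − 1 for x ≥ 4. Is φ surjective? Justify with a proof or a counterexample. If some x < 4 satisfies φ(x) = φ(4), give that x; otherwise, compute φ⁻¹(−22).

Both pieces are strictly decreasing (slopes −4 and −5), so each is injective on its own interval.
The left piece maps (−∞, 4) onto (−29, ∞); the right piece maps [4, ∞) onto (−∞, −21].
The union (−29, ∞) ∪ (−∞, −21] covers ℝ, so φ is surjective.
For the follow-up: the images overlap, so an x < 4 with φ(x) = φ(4) exists. φ(4) = −21; solving −4x − 13 = −21 for x < 4 gives x = (−21 + 13)/(−4) = 2.

2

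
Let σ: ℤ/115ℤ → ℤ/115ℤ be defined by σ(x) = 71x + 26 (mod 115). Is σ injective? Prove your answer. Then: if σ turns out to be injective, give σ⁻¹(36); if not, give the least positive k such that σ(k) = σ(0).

5

If σ(x_1) = σ(x_2), then 71x_1 ≡ 71x_2 (mod 115). Because gcd(71, 115) = 1, we may cancel 71 to get x_1 ≡ x_2 (mod 115).
Hence σ is injective.
We now compute 71⁻¹ mod 115 explicitly. Euclid's algorithm: 115 = 1·71 + 44, 71 = 1·44 + 27, 44 = 1·27 + 17, 27 = 1·17 + 10, 17 = 1·10 + 7, 10 = 1·7 + 3, 7 = 2·3 + 1; back-substituting gives 1 = 81·71 − 50·115, so 71⁻¹ ≡ 81 (mod 115).
Since σ is injective, we compute σ⁻¹(36): solve 71x + 26 ≡ 36 (mod 115), i.e. 71x ≡ 10 (mod 115).
Multiplying by 71⁻¹ = 81 gives x ≡ 81·10 = 810 = 7·115 + 5 ≡ 5 (mod 115).
Check: σ(5) = 71·5 + 26 = 381 = 3·115 + 36 ≡ 36 (mod 115).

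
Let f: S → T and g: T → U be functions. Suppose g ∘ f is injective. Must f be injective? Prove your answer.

injective

Suppose f(a) = f(b). Applying g: (g ∘ f)(a) = (g ∘ f)(b). Since g ∘ f is injective, a = b. Thus f is injective.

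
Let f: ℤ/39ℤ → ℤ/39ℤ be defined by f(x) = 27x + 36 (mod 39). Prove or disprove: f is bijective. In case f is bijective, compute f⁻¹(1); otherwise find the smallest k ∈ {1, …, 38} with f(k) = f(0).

13

Recall: injectivity means: for all s, t in the domain, f(s) = f(t) implies s = t.
We have gcd(27, 39) = 3 > 1. Taking s = 0 and t = 13: f(0) = 36 and f(13) = 27·13 + 36 = 387 ≡ 36 (mod 39).
So f(0) = f(13) while 0 ≠ 13, thus f is not injective, hence not bijective.
Since f is not bijective, we find the least positive k with f(k) = f(0): this means 27k ≡ 0 (mod 39), i.e. 39 ∣ 27k. Since gcd(27, 39) = 3, dividing through by 3 this holds exactly when 13 ∣ 9k, and as gcd(9, 13) = 1, exactly when 13 ∣ k.
The smallest positive such k is 13.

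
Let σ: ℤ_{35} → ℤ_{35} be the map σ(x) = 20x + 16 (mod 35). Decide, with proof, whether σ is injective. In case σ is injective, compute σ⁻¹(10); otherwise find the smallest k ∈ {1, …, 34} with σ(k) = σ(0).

Recall that σ is injective if σ(u) = σ(v) implies u = v.
We have gcd(20, 35) = 5 > 1. Taking u = 0 and v = 7: σ(0) = 16 and σ(7) = 20·7 + 16 = 156 ≡ 16 (mod 35).
So σ(0) = σ(7) while 0 ≠ 7, hence σ is not injective.
Since σ is not injective, we find the least positive k with σ(k) = σ(0): this means 20k ≡ 0 (mod 35), i.e. 35 ∣ 20k. Since gcd(20, 35) = 5, dividing through by 5 this holds exactly when 7 ∣ 4k, and as gcd(4, 7) = 1, exactly when 7 ∣ k.
The smallest positive such k is 7.

7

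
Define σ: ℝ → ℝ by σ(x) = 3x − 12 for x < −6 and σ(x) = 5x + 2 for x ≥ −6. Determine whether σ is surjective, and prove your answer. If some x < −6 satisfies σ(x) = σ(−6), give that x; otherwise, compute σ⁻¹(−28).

-6

Both pieces are strictly increasing (slopes 3 and 5), so each is injective on its own interval.
The left piece maps (−∞, −6) onto (−∞, −30); the right piece maps [−6, ∞) onto [−28, ∞).
The union (−∞, −30) ∪ [−28, ∞) omits the interval between −30 and −28; in particular −30 has no preimage. So σ is not surjective.
Because the two images are disjoint, no x < −6 has σ(x) = σ(−6), so we compute σ⁻¹(−28): −28 lies in [−28, ∞), so solve 5x + 2 = −28: x = (−28 − 2)/5 = −6.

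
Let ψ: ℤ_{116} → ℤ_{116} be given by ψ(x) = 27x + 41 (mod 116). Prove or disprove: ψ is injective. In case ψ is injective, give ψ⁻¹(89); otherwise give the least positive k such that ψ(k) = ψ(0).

92

By definition, ψ is injective if ψ(u) = ψ(v) implies u = v.
If ψ(u) = ψ(v), then 27u ≡ 27v (mod 116). Because gcd(27, 116) = 1, we may cancel 27 to get u ≡ v (mod 116).
Therefore ψ is injective.
We now compute 27⁻¹ mod 116 explicitly. Euclid's algorithm: 116 = 4·27 + 8, 27 = 3·8 + 3, 8 = 2·3 + 2, 3 = 1·2 + 1; back-substituting gives 1 = 43·27 − 10·116, so 27⁻¹ ≡ 43 (mod 116).
Since ψ is injective, we compute ψ⁻¹(89): solve 27x + 41 ≡ 89 (mod 116), i.e. 27x ≡ 48 (mod 116).
Multiplying by 27⁻¹ = 43 gives x ≡ 43·48 = 2064 = 17·116 + 92 ≡ 92 (mod 116).
Check: ψ(92) = 27·92 + 41 = 2525 = 21·116 + 89 ≡ 89 (mod 116).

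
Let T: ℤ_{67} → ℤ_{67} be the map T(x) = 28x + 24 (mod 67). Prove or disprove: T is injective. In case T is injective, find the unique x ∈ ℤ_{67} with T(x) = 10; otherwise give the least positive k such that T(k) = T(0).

If T(x_1) = T(x_2), then 28x_1 ≡ 28x_2 (mod 67). Because gcd(28, 67) = 1, we may cancel 28 to get x_1 ≡ x_2 (mod 67).
So T is injective.
We now compute 28⁻¹ mod 67 explicitly. Euclid's algorithm: 67 = 2·28 + 11, 28 = 2·11 + 6, 11 = 1·6 + 5, 6 = 1·5 + 1; back-substituting gives 1 = 12·28 − 5·67, so 28⁻¹ ≡ 12 (mod 67).
Since T is injective, we compute T⁻¹(10): solve 28x + 24 ≡ 10 (mod 67), i.e. 28x ≡ 53 (mod 67).
Multiplying by 28⁻¹ = 12 gives x ≡ 12·53 = 636 = 9·67 + 33 ≡ 33 (mod 67).
Check: T(33) = 28·33 + 24 = 948 = 14·67 + 10 ≡ 10 (mod 67).

33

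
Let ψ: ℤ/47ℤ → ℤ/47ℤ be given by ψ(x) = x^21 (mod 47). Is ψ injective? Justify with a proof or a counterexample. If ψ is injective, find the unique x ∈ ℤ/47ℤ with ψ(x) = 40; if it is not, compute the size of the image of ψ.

Since 47 is prime, the nonzero elements of ℤ/47ℤ form a cyclic group of order 46.
As gcd(21, 46) = 1, raising to the 21st power is a bijection on this group: if a^21 ≡ b^21 then (ab^{−1})^21 = 1, and the only element of order dividing gcd(21, 46) = 1 is 1, so a = b.
With ψ(0) = 0 this makes ψ injective on all of ℤ/47ℤ, hence bijective (finite equal-size domain and codomain). In particular ψ is injective.
Since ψ is injective, we find the preimage of 40. The inverse of x ↦ x^21 on (ℤ/47ℤ)^× is x ↦ x^11, because 21·11 = 231 = 5·46 + 1 ≡ 1 (mod 46) and x^{46} = 1 for x ≠ 0 (Fermat). So ψ⁻¹(40) = 40^11 mod 47.
Repeated squaring mod 47: 40^1 ≡ 40, 40^2 ≡ 40² = 1600 ≡ 2, 40^4 ≡ 2² = 4, 40^8 ≡ 4² = 16. Since 11 = 8 + 2 + 1, 40^11 ≡ 16·2·40: 16·2 = 32, then 32·40 = 1280 ≡ 11. So 40^11 ≡ 11 (mod 47).
Hence ψ⁻¹(40) = 11.

11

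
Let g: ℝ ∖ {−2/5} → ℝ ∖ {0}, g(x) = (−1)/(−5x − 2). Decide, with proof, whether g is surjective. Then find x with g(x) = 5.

-9/25

For any y ≠ 0, solving y(−5x − 2) = −1 for x gives a well-defined x ≠ −2/5. So g is surjective.
Solving g(x) = 5: cross-multiplying gives −1 = 5(−5x − 2), which rearranges to 25x = −9, so x = −9/25.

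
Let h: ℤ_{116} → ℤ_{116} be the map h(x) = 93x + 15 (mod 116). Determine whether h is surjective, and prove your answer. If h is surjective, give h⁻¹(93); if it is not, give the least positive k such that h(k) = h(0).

42

Since gcd(93, 116) = 1, 93 is invertible modulo 116. Euclid's algorithm: 116 = 1·93 + 23, 93 = 4·23 + 1; back-substituting gives 1 = 5·93 − 4·116, so 93⁻¹ ≡ 5 (mod 116).
For any y ∈ ℤ_{116}, x = 5(y − 15) mod 116 satisfies h(x) = 93·5(y − 15) + 15 ≡ y (since 93·5 ≡ 1 mod 116). So every y has a preimage.
Hence h is surjective.
Since h is surjective, we find h⁻¹(93): we need 93x ≡ 93 − 15 ≡ 78 (mod 116). Using 93⁻¹ = 5: x ≡ 5·78 = 390 = 3·116 + 42, so x = 42.
Check: h(42) = 93·42 + 15 = 3921 = 33·116 + 93 ≡ 93 (mod 116).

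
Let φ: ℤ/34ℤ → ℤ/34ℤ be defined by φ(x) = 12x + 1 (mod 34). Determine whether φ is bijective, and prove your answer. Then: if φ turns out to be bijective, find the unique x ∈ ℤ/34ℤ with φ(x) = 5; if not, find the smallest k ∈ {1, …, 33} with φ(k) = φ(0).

By definition, φ is injective when φ(a) = φ(b) forces a = b.
We have gcd(12, 34) = 2 > 1. Taking a = 0 and b = 17: φ(0) = 1 and φ(17) = 12·17 + 1 = 205 ≡ 1 (mod 34).
So φ(0) = φ(17) while 0 ≠ 17, so φ is not injective, hence not bijective.
Since φ is not bijective, we find the least positive k with φ(k) = φ(0): this means 12k ≡ 0 (mod 34), i.e. 34 ∣ 12k. Since gcd(12, 34) = 2, dividing through by 2 this holds exactly when 17 ∣ 6k, and as gcd(6, 17) = 1, exactly when 17 ∣ k.
The smallest positive such k is 17.

17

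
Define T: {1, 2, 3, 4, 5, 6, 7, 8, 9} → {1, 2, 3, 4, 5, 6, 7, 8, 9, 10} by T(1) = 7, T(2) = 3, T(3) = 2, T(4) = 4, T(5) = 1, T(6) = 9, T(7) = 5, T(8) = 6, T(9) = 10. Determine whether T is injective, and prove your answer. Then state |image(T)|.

The values T(1), …, T(9) are 7, 3, 2, 4, 1, 9, 5, 6, 10 — all distinct.
So T(u) = T(v) only when u = v, and T is injective.
The image of T is {1, 2, 3, 4, 5, 6, 7, 9, 10}, which has 9 elements.

9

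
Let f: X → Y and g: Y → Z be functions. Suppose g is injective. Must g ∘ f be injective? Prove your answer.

not injective

No. Take X = {1, 2}, Y = Z = {1, 2, 3, 4, 5, 6}, f(1) = f(2) = 1, and g = identity (injective).
Then (g ∘ f)(1) = (g ∘ f)(2) = 1 with 1 ≠ 2, so g ∘ f is not injective.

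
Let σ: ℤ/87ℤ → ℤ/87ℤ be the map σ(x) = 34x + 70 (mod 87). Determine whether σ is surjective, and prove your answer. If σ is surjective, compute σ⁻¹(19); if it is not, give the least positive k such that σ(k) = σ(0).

Recall that σ is surjective if every y in the codomain equals σ(x) for some x in the domain.
Since gcd(34, 87) = 1, 34 is invertible modulo 87. Euclid's algorithm: 87 = 2·34 + 19, 34 = 1·19 + 15, 19 = 1·15 + 4, 15 = 3·4 + 3, 4 = 1·3 + 1; back-substituting gives 1 = 64·34 − 25·87, so 34⁻¹ ≡ 64 (mod 87).
Then y ↦ 64(y − 70) is a two-sided inverse to σ, so every y ∈ ℤ/87ℤ has a preimage.
Thus σ is surjective.
Since σ is surjective, we find σ⁻¹(19): we need 34x ≡ 19 − 70 ≡ 36 (mod 87). Using 34⁻¹ = 64: x ≡ 64·36 = 2304 = 26·87 + 42, so x = 42.
Check: σ(42) = 34·42 + 70 = 1498 = 17·87 + 19 ≡ 19 (mod 87).

42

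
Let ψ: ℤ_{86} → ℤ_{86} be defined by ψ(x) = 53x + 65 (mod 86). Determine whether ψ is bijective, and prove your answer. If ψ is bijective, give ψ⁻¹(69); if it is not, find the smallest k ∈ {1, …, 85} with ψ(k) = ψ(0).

52

Suppose ψ(a) = ψ(b) in ℤ_{86}. Then 53a + 65 ≡ 53b + 65 (mod 86), hence 53(a − b) ≡ 0 (mod 86).
Since gcd(53, 86) = 1, 53 is invertible modulo 86, thus a − b ≡ 0 (mod 86), i.e. a = b.
We now compute 53⁻¹ mod 86 explicitly. Euclid's algorithm: 86 = 1·53 + 33, 53 = 1·33 + 20, 33 = 1·20 + 13, 20 = 1·13 + 7, 13 = 1·7 + 6, 7 = 1·6 + 1; back-substituting gives 1 = 13·53 − 8·86, so 53⁻¹ ≡ 13 (mod 86).
For any y ∈ ℤ_{86}, x = 13(y − 65) mod 86 satisfies ψ(x) = 53·13(y − 65) + 65 ≡ y (since 53·13 ≡ 1 mod 86). So every y has a preimage.
Therefore ψ is bijective.
Since ψ is bijective, we find ψ⁻¹(69): we need 53x ≡ 69 − 65 ≡ 4 (mod 86). Using 53⁻¹ = 13: x ≡ 13·4 = 52, so x = 52.
Check: ψ(52) = 53·52 + 65 = 2821 = 32·86 + 69 ≡ 69 (mod 86).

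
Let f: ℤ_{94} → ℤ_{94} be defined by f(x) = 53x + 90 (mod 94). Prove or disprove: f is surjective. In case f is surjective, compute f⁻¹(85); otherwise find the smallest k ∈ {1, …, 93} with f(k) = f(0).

Since gcd(53, 94) = 1, 53 is invertible modulo 94. Euclid's algorithm: 94 = 1·53 + 41, 53 = 1·41 + 12, 41 = 3·12 + 5, 12 = 2·5 + 2, 5 = 2·2 + 1; back-substituting gives 1 = 55·53 − 31·94, so 53⁻¹ ≡ 55 (mod 94).
For any y ∈ ℤ_{94}, x = 55(y − 90) mod 94 satisfies f(x) = 53·55(y − 90) + 90 ≡ y (since 53·55 ≡ 1 mod 94). So every y has a preimage.
Hence f is surjective.
Since f is surjective, we compute f⁻¹(85): solve 53x + 90 ≡ 85 (mod 94), i.e. 53x ≡ 89 (mod 94).
Multiplying by 53⁻¹ = 55 gives x ≡ 55·89 = 4895 = 52·94 + 7 ≡ 7 (mod 94).
Check: f(7) = 53·7 + 90 = 461 = 4·94 + 85 ≡ 85 (mod 94).

7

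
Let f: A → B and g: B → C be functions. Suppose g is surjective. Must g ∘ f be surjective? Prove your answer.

No. Take A = {0}, B = C = {0, 1, 2}, f(0) = 0, and g = identity (surjective).
Then (g ∘ f)(0) = 0, and 2 ∈ C has no preimage under g ∘ f, so g ∘ f is not surjective.

not surjective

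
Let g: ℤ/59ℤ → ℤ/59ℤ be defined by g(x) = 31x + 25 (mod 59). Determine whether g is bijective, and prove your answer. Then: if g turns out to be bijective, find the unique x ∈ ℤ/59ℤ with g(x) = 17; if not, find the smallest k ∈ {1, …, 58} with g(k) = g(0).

34

If g(a) = g(b), then 31a ≡ 31b (mod 59). Because gcd(31, 59) = 1, we may cancel 31 to get a ≡ b (mod 59).
We now compute 31⁻¹ mod 59 explicitly. Euclid's algorithm: 59 = 1·31 + 28, 31 = 1·28 + 3, 28 = 9·3 + 1; back-substituting gives 1 = 40·31 − 21·59, so 31⁻¹ ≡ 40 (mod 59).
Then y ↦ 40(y − 25) is a two-sided inverse to g, so every y ∈ ℤ/59ℤ has a preimage.
Therefore g is bijective.
Since g is bijective, we find g⁻¹(17): we need 31x ≡ 17 − 25 ≡ 51 (mod 59). Using 31⁻¹ = 40: x ≡ 40·51 = 2040 = 34·59 + 34, so x = 34.
Check: g(34) = 31·34 + 25 = 1079 = 18·59 + 17 ≡ 17 (mod 59).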